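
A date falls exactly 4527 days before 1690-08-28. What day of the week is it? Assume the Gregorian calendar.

Aug 28, 1690 is a Monday.
4527 mod 7 = 5, so 4527 days before a Monday is Monday − 5 = Wednesday.

Wednesday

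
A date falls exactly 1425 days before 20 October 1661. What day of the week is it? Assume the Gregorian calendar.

Oct 20, 1661 is a Thursday.
1425 mod 7 = 4, so 1425 days before a Thursday is Thursday − 4 = Sunday.

Sunday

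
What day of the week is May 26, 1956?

Saturday

January 1, 1956 is a Sunday.
Jan 1, 1956 → Feb 1, 1956: 31 days (January has 31).
Feb 1, 1956 → Mar 1, 1956: 29 days (February has 29).
Mar 1, 1956 → Apr 1, 1956: 31 days (March has 31).
Apr 1, 1956 → May 1, 1956: 30 days (April has 30).
May 1, 1956 → May 26, 1956: 25 days.
Total: 146 days.
146 mod 7 = 6, so Sunday + 6 = Saturday.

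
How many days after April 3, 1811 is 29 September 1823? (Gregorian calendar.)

4562

Apr 3, 1811 → Apr 3, 1812: 366 days (Feb 29, 1812 is in that span).
Apr 3, 1812 → Apr 3, 1813: 365 days.
Apr 3, 1813 → Apr 3, 1814: 365 days.
Apr 3, 1814 → Apr 3, 1815: 365 days.
Apr 3, 1815 → Apr 3, 1816: 366 days (Feb 29, 1816 is in that span).
Apr 3, 1816 → Apr 3, 1817: 365 days.
Apr 3, 1817 → Apr 3, 1818: 365 days.
Apr 3, 1818 → Apr 3, 1819: 365 days.
Apr 3, 1819 → Apr 3, 1820: 366 days (Feb 29, 1820 is in that span).
Apr 3, 1820 → Apr 3, 1821: 365 days.
Apr 3, 1821 → Apr 3, 1822: 365 days.
Apr 3, 1822 → Apr 3, 1823: 365 days.
Apr 3, 1823 → May 3, 1823: 30 days (April has 30).
May 3, 1823 → Jun 3, 1823: 31 days (May has 31).
Jun 3, 1823 → Jul 3, 1823: 30 days (June has 30).
Jul 3, 1823 → Aug 3, 1823: 31 days (July has 31).
Aug 3, 1823 → Sep 3, 1823: 31 days (August has 31).
Sep 3, 1823 → Sep 29, 1823: 26 days.
Total: 4562 days.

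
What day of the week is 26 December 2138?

January 1, 2138 is a Wednesday.
Jan 1, 2138 → Feb 1, 2138: 31 days (January has 31).
Feb 1, 2138 → Mar 1, 2138: 28 days (February has 28).
Mar 1, 2138 → Apr 1, 2138: 31 days (March has 31).
Apr 1, 2138 → May 1, 2138: 30 days (April has 30).
May 1, 2138 → Jun 1, 2138: 31 days (May has 31).
Jun 1, 2138 → Jul 1, 2138: 30 days (June has 30).
Jul 1, 2138 → Aug 1, 2138: 31 days (July has 31).
Aug 1, 2138 → Sep 1, 2138: 31 days (August has 31).
Sep 1, 2138 → Oct 1, 2138: 30 days (September has 30).
Oct 1, 2138 → Nov 1, 2138: 31 days (October has 31).
Nov 1, 2138 → Dec 1, 2138: 30 days (November has 30).
Dec 1, 2138 → Dec 26, 2138: 25 days.
Total: 359 days.
359 mod 7 = 2, so Wednesday + 2 = Friday.

Friday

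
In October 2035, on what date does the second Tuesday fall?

October 9, 2035

October 1, 2035 is a Monday.
The first Tuesday is therefore October 2 (1 days later).
The second Tuesday is 2 + 1×7 = October 9.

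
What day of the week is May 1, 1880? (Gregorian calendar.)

Saturday

Doomsday rule: the anchor day for the 1800s is Friday. For year 80: 80÷12 = 6 r 8, and 8÷4 = 2, so 6+8+2 = 16.
Friday + 16 ≡ Sunday — that's 1880's doomsday.
In May the doomsday date is May 9.
May 1 is 8 days before May 9; 8 mod 7 = 1, so Sunday − 1 = Saturday.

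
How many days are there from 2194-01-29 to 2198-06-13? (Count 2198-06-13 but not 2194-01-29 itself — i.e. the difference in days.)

Jan 29, 2194 → Jan 29, 2195: 365 days.
Jan 29, 2195 → Jan 29, 2196: 365 days.
Jan 29, 2196 → Jan 29, 2197: 366 days (Feb 29, 2196 is in that span).
Jan 29, 2197 → Jan 29, 2198: 365 days.
Jan 29, 2198 → Feb 28, 2198: 30 days (January has 31).
Feb 28, 2198 → Mar 28, 2198: 28 days (February has 28).
Mar 28, 2198 → Apr 28, 2198: 31 days (March has 31).
Apr 28, 2198 → May 28, 2198: 30 days (April has 30).
May 28, 2198 → Jun 13, 2198: 16 days.
Total: 1596 days.

1596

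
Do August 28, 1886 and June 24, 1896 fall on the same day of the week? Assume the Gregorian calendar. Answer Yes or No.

From Aug 28, 1886 to Jun 24, 1896 is 3588 days.
3588 mod 7 = 4, so they are different weekdays.
(Aug 28, 1886 is a Saturday; Jun 24, 1896 is a Wednesday.)

No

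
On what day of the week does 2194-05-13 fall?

Tuesday

Doomsday rule: the anchor day for the 2100s is Sunday. For year 94: 94÷12 = 7 r 10, and 10÷4 = 2, so 7+10+2 = 19.
Sunday + 19 ≡ Friday — that's 2194's doomsday.
In May the doomsday date is May 9.
May 13 is 4 days after May 9; 4 mod 7 = 4, so Friday + 4 = Tuesday.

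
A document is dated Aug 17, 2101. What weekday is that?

January 1, 2101 is a Saturday.
Jan 1, 2101 → Feb 1, 2101: 31 days (January has 31).
Feb 1, 2101 → Mar 1, 2101: 28 days (February has 28).
Mar 1, 2101 → Apr 1, 2101: 31 days (March has 31).
Apr 1, 2101 → May 1, 2101: 30 days (April has 30).
May 1, 2101 → Jun 1, 2101: 31 days (May has 31).
Jun 1, 2101 → Jul 1, 2101: 30 days (June has 30).
Jul 1, 2101 → Aug 1, 2101: 31 days (July has 31).
Aug 1, 2101 → Aug 17, 2101: 16 days.
Total: 228 days.
228 mod 7 = 4, so Saturday + 4 = Wednesday.

Wednesday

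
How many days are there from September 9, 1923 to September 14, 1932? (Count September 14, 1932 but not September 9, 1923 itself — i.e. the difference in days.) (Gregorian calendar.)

3293

Sep 9, 1923 → Sep 9, 1924: 366 days (Feb 29, 1924 is in that span).
Sep 9, 1924 → Sep 9, 1925: 365 days.
Sep 9, 1925 → Sep 9, 1926: 365 days.
Sep 9, 1926 → Sep 9, 1927: 365 days.
Sep 9, 1927 → Sep 9, 1928: 366 days (Feb 29, 1928 is in that span).
Sep 9, 1928 → Sep 9, 1929: 365 days.
Sep 9, 1929 → Sep 9, 1930: 365 days.
Sep 9, 1930 → Sep 9, 1931: 365 days.
Sep 9, 1931 → Oct 9, 1931: 30 days (September has 30).
Oct 9, 1931 → Nov 9, 1931: 31 days (October has 31).
Nov 9, 1931 → Dec 9, 1931: 30 days (November has 30).
Dec 9, 1931 → Jan 9, 1932: 31 days (December has 31).
Jan 9, 1932 → Feb 9, 1932: 31 days (January has 31).
Feb 9, 1932 → Mar 9, 1932: 29 days (February has 29).
Mar 9, 1932 → Apr 9, 1932: 31 days (March has 31).
Apr 9, 1932 → May 9, 1932: 30 days (April has 30).
May 9, 1932 → Jun 9, 1932: 31 days (May has 31).
Jun 9, 1932 → Jul 9, 1932: 30 days (June has 30).
Jul 9, 1932 → Aug 9, 1932: 31 days (July has 31).
Aug 9, 1932 → Sep 9, 1932: 31 days (August has 31).
Sep 9, 1932 → Sep 14, 1932: 5 days.
Total: 3293 days.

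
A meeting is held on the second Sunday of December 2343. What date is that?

December 12, 2343

December 1, 2343 is a Wednesday.
The first Sunday is therefore December 5 (4 days later).
The second Sunday is 5 + 1×7 = December 12.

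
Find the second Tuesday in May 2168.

May 1, 2168 is a Sunday.
The first Tuesday is therefore May 3 (2 days later).
The second Tuesday is 3 + 1×7 = May 10.

May 10, 2168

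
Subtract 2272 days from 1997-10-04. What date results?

−365 (one year) → Oct 4, 1996 (1907 left).
−366 (one year; includes Feb 29, 1996) → Oct 4, 1995 (1541 left).
−365 (one year) → Oct 4, 1994 (1176 left).
−365 (one year) → Oct 4, 1993 (811 left).
−365 (one year) → Oct 4, 1992 (446 left).
−366 (one year; includes Feb 29, 1992) → Oct 4, 1991 (80 left).
−4 → Sep 30, 1991 (end of Sep, 30 days; 76 left).
−30 → Aug 31, 1991 (end of Aug, 31 days; 46 left).
−31 → Jul 31, 1991 (end of Jul, 31 days; 15 left).
−15 → Jul 16, 1991.

July 16, 1991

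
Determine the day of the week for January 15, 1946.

January 1, 1946 is a Tuesday.
Jan 1, 1946 → Jan 15, 1946: 14 days.
Total: 14 days.
14 mod 7 = 0, so Tuesday + 0 = Tuesday.

Tuesday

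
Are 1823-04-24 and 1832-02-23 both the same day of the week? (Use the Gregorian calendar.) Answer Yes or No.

From Apr 24, 1823 to Feb 23, 1832 is 3227 days.
3227 mod 7 = 0, so they are the same weekday.
(Apr 24, 1823 is a Thursday; Feb 23, 1832 is a Thursday.)

Yes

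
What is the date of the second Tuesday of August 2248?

August 8, 2248

August 1, 2248 is a Tuesday.
The first Tuesday is therefore August 1 (same day).
The second Tuesday is 1 + 1×7 = August 8.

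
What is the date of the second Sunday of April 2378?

April 9, 2378

April 1, 2378 is a Saturday.
The first Sunday is therefore April 2 (1 days later).
The second Sunday is 2 + 1×7 = April 9.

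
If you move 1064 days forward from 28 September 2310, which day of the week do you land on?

First find the weekday of Sep 28, 2310. Doomsday rule: the anchor day for the 2300s is Wednesday. For year 10: 10÷12 = 0 r 10, and 10÷4 = 2, so 0+10+2 = 12.
Wednesday + 12 ≡ Monday — that's 2310's doomsday.
In September the doomsday date is Sep 5.
Sep 28 is 23 days after Sep 5; 23 mod 7 = 2, so Monday + 2 = Wednesday.
1064 mod 7 = 0, so 1064 days after a Wednesday is Wednesday + 0 = Wednesday.

Wednesday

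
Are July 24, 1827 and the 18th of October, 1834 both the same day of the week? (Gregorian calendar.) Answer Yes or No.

No

From Jul 24, 1827 to Oct 18, 1834 is 2643 days.
2643 mod 7 = 4, so they are different weekdays.
(Jul 24, 1827 is a Tuesday; Oct 18, 1834 is a Saturday.)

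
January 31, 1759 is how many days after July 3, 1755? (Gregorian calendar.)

1308

Jul 3, 1755 → Jul 3, 1756: 366 days (Feb 29, 1756 is in that span).
Jul 3, 1756 → Jul 3, 1757: 365 days.
Jul 3, 1757 → Jul 3, 1758: 365 days.
Jul 3, 1758 → Aug 3, 1758: 31 days (July has 31).
Aug 3, 1758 → Sep 3, 1758: 31 days (August has 31).
Sep 3, 1758 → Oct 3, 1758: 30 days (September has 30).
Oct 3, 1758 → Nov 3, 1758: 31 days (October has 31).
Nov 3, 1758 → Dec 3, 1758: 30 days (November has 30).
Dec 3, 1758 → Jan 3, 1759: 31 days (December has 31).
Jan 3, 1759 → Jan 31, 1759: 28 days.
Total: 1308 days.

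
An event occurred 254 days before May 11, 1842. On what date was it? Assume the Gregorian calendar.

−11 → Apr 30, 1842 (end of Apr, 30 days; 243 left).
−30 → Mar 31, 1842 (end of Mar, 31 days; 213 left).
−31 → Feb 28, 1842 (end of Feb, 28 days; 182 left).
−28 → Jan 31, 1842 (end of Jan, 31 days; 154 left).
−31 → Dec 31, 1841 (end of Dec, 31 days; 123 left).
−31 → Nov 30, 1841 (end of Nov, 30 days; 92 left).
−30 → Oct 31, 1841 (end of Oct, 31 days; 62 left).
−31 → Sep 30, 1841 (end of Sep, 30 days; 31 left).
−30 → Aug 31, 1841 (end of Aug, 31 days; 1 left).
−1 → Aug 30, 1841.

August 30, 1841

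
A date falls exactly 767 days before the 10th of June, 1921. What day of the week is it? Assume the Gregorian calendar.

Monday

Jun 10, 1921 is a Friday.
767 mod 7 = 4, so 767 days before a Friday is Friday − 4 = Monday.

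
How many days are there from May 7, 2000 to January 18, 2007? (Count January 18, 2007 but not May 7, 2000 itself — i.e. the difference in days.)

2447

May 7, 2000 → May 7, 2001: 365 days.
May 7, 2001 → May 7, 2002: 365 days.
May 7, 2002 → May 7, 2003: 365 days.
May 7, 2003 → May 7, 2004: 366 days (Feb 29, 2004 is in that span).
May 7, 2004 → May 7, 2005: 365 days.
May 7, 2005 → May 7, 2006: 365 days.
May 7, 2006 → Jun 7, 2006: 31 days (May has 31).
Jun 7, 2006 → Jul 7, 2006: 30 days (June has 30).
Jul 7, 2006 → Aug 7, 2006: 31 days (July has 31).
Aug 7, 2006 → Sep 7, 2006: 31 days (August has 31).
Sep 7, 2006 → Oct 7, 2006: 30 days (September has 30).
Oct 7, 2006 → Nov 7, 2006: 31 days (October has 31).
Nov 7, 2006 → Dec 7, 2006: 30 days (November has 30).
Dec 7, 2006 → Jan 7, 2007: 31 days (December has 31).
Jan 7, 2007 → Jan 18, 2007: 11 days.
Total: 2447 days.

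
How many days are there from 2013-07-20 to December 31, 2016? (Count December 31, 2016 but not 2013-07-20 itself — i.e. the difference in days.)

1260

Jul 20, 2013 → Jul 20, 2014: 365 days.
Jul 20, 2014 → Jul 20, 2015: 365 days.
Jul 20, 2015 → Jul 20, 2016: 366 days (Feb 29, 2016 is in that span).
Jul 20, 2016 → Aug 20, 2016: 31 days (July has 31).
Aug 20, 2016 → Sep 20, 2016: 31 days (August has 31).
Sep 20, 2016 → Oct 20, 2016: 30 days (September has 30).
Oct 20, 2016 → Nov 20, 2016: 31 days (October has 31).
Nov 20, 2016 → Dec 20, 2016: 30 days (November has 30).
Dec 20, 2016 → Dec 31, 2016: 11 days.
Total: 1260 days.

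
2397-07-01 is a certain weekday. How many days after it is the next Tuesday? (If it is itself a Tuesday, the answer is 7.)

7

Jul 1, 2397 is a Tuesday.
From Tuesday to the next Tuesday is 7 days.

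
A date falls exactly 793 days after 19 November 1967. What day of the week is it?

Tuesday

Nov 19, 1967 is a Sunday.
793 mod 7 = 2, so 793 days after a Sunday is Sunday + 2 = Tuesday.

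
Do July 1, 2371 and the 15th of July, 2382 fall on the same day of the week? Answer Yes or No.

Yes

From Jul 1, 2371 to Jul 15, 2382 is 4032 days.
4032 mod 7 = 0, so they are the same weekday.
(Jul 1, 2371 is a Thursday; Jul 15, 2382 is a Thursday.)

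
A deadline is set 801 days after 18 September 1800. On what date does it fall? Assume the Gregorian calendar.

November 28, 1802

+365 (one year) → Sep 18, 1801 (436 left).
+365 (one year) → Sep 18, 1802 (71 left).
Sep has 30 days: +13 → Oct 1, 1802 (58 left).
Oct has 31 days: +31 → Nov 1, 1802 (27 left).
+27 → Nov 28, 1802.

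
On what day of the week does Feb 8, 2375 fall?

Saturday

Doomsday rule: the anchor day for the 2300s is Wednesday. For year 75: 75÷12 = 6 r 3, and 3÷4 = 0, so 6+3+0 = 9.
Wednesday + 9 ≡ Friday — that's 2375's doomsday.
In February the doomsday date is Feb 28 (2375 is not a leap year).
Feb 8 is 20 days before Feb 28; 20 mod 7 = 6, so Friday − 6 = Saturday.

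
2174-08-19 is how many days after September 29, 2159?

Sep 29, 2159 → Sep 29, 2160: 366 days (Feb 29, 2160 is in that span).
Sep 29, 2160 → Sep 29, 2161: 365 days.
Sep 29, 2161 → Sep 29, 2162: 365 days.
Sep 29, 2162 → Sep 29, 2163: 365 days.
Sep 29, 2163 → Sep 29, 2164: 366 days (Feb 29, 2164 is in that span).
Sep 29, 2164 → Sep 29, 2165: 365 days.
Sep 29, 2165 → Sep 29, 2166: 365 days.
Sep 29, 2166 → Sep 29, 2167: 365 days.
Sep 29, 2167 → Sep 29, 2168: 366 days (Feb 29, 2168 is in that span).
Sep 29, 2168 → Sep 29, 2169: 365 days.
Sep 29, 2169 → Sep 29, 2170: 365 days.
Sep 29, 2170 → Sep 29, 2171: 365 days.
Sep 29, 2171 → Sep 29, 2172: 366 days (Feb 29, 2172 is in that span).
Sep 29, 2172 → Sep 29, 2173: 365 days.
Sep 29, 2173 → Oct 29, 2173: 30 days (September has 30).
Oct 29, 2173 → Nov 29, 2173: 31 days (October has 31).
Nov 29, 2173 → Dec 29, 2173: 30 days (November has 30).
Dec 29, 2173 → Jan 29, 2174: 31 days (December has 31).
Jan 29, 2174 → Feb 28, 2174: 30 days (January has 31).
Feb 28, 2174 → Mar 28, 2174: 28 days (February has 28).
Mar 28, 2174 → Apr 28, 2174: 31 days (March has 31).
Apr 28, 2174 → May 28, 2174: 30 days (April has 30).
May 28, 2174 → Jun 28, 2174: 31 days (May has 31).
Jun 28, 2174 → Jul 28, 2174: 30 days (June has 30).
Jul 28, 2174 → Aug 19, 2174: 22 days.
Total: 5438 days.

5438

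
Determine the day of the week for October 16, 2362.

Doomsday rule: the anchor day for the 2300s is Wednesday. For year 62: 62÷12 = 5 r 2, and 2÷4 = 0, so 5+2+0 = 7.
Wednesday + 7 ≡ Wednesday — that's 2362's doomsday.
In October the doomsday date is Oct 10.
Oct 16 is 6 days after Oct 10; 6 mod 7 = 6, so Wednesday + 6 = Tuesday.

Tuesday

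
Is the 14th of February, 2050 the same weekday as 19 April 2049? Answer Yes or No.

From Apr 19, 2049 to Feb 14, 2050 is 301 days.
301 mod 7 = 0, so they are the same weekday.
(Apr 19, 2049 is a Monday; Feb 14, 2050 is a Monday.)

Yes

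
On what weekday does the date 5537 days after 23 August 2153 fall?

Thursday

Aug 23, 2153 is a Thursday.
5537 mod 7 = 0, so 5537 days after a Thursday is Thursday + 0 = Thursday.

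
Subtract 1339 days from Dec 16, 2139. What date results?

−365 (one year) → Dec 16, 2138 (974 left).
−365 (one year) → Dec 16, 2137 (609 left).
−365 (one year) → Dec 16, 2136 (244 left).
−16 → Nov 30, 2136 (end of Nov, 30 days; 228 left).
−30 → Oct 31, 2136 (end of Oct, 31 days; 198 left).
−31 → Sep 30, 2136 (end of Sep, 30 days; 167 left).
−30 → Aug 31, 2136 (end of Aug, 31 days; 137 left).
−31 → Jul 31, 2136 (end of Jul, 31 days; 106 left).
−31 → Jun 30, 2136 (end of Jun, 30 days; 75 left).
−30 → May 31, 2136 (end of May, 31 days; 45 left).
−31 → Apr 30, 2136 (end of Apr, 30 days; 14 left).
−14 → Apr 16, 2136.

April 16, 2136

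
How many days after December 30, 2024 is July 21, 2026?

568

Dec 30, 2024 → Dec 30, 2025: 365 days.
Dec 30, 2025 → Jan 30, 2026: 31 days (December has 31).
Jan 30, 2026 → Feb 28, 2026: 29 days (January has 31).
Feb 28, 2026 → Mar 28, 2026: 28 days (February has 28).
Mar 28, 2026 → Apr 28, 2026: 31 days (March has 31).
Apr 28, 2026 → May 28, 2026: 30 days (April has 30).
May 28, 2026 → Jun 28, 2026: 31 days (May has 31).
Jun 28, 2026 → Jul 21, 2026: 23 days.
Total: 568 days.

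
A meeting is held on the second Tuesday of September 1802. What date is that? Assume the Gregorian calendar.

September 1, 1802 is a Wednesday.
The first Tuesday is therefore September 7 (6 days later).
The second Tuesday is 7 + 1×7 = September 14.

September 14, 1802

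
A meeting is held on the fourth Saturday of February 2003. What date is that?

February 1, 2003 is a Saturday.
The first Saturday is therefore February 1 (same day).
The fourth Saturday is 1 + 3×7 = February 22.

February 22, 2003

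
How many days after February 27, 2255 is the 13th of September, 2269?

5312

Feb 27, 2255 → Feb 27, 2256: 365 days.
Feb 27, 2256 → Feb 27, 2257: 366 days (Feb 29, 2256 is in that span).
Feb 27, 2257 → Feb 27, 2258: 365 days.
Feb 27, 2258 → Feb 27, 2259: 365 days.
Feb 27, 2259 → Feb 27, 2260: 365 days.
Feb 27, 2260 → Feb 27, 2261: 366 days (Feb 29, 2260 is in that span).
Feb 27, 2261 → Feb 27, 2262: 365 days.
Feb 27, 2262 → Feb 27, 2263: 365 days.
Feb 27, 2263 → Feb 27, 2264: 365 days.
Feb 27, 2264 → Feb 27, 2265: 366 days (Feb 29, 2264 is in that span).
Feb 27, 2265 → Feb 27, 2266: 365 days.
Feb 27, 2266 → Feb 27, 2267: 365 days.
Feb 27, 2267 → Feb 27, 2268: 365 days.
Feb 27, 2268 → Feb 27, 2269: 366 days (Feb 29, 2268 is in that span).
Feb 27, 2269 → Mar 27, 2269: 28 days (February has 28).
Mar 27, 2269 → Apr 27, 2269: 31 days (March has 31).
Apr 27, 2269 → May 27, 2269: 30 days (April has 30).
May 27, 2269 → Jun 27, 2269: 31 days (May has 31).
Jun 27, 2269 → Jul 27, 2269: 30 days (June has 30).
Jul 27, 2269 → Aug 27, 2269: 31 days (July has 31).
Aug 27, 2269 → Sep 13, 2269: 17 days.
Total: 5312 days.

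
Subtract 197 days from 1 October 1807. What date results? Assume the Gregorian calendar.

March 18, 1807

−1 → Sep 30, 1807 (end of Sep, 30 days; 196 left).
−30 → Aug 31, 1807 (end of Aug, 31 days; 166 left).
−31 → Jul 31, 1807 (end of Jul, 31 days; 135 left).
−31 → Jun 30, 1807 (end of Jun, 30 days; 104 left).
−30 → May 31, 1807 (end of May, 31 days; 74 left).
−31 → Apr 30, 1807 (end of Apr, 30 days; 43 left).
−30 → Mar 31, 1807 (end of Mar, 31 days; 13 left).
−13 → Mar 18, 1807.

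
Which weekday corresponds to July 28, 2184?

Wednesday

Doomsday rule: the anchor day for the 2100s is Sunday. For year 84: 84÷12 = 7 r 0, and 0÷4 = 0, so 7+0+0 = 7.
Sunday + 7 ≡ Sunday — that's 2184's doomsday.
In July the doomsday date is Jul 11.
Jul 28 is 17 days after Jul 11; 17 mod 7 = 3, so Sunday + 3 = Wednesday.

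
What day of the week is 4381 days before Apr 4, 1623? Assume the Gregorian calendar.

Wednesday

Apr 4, 1623 is a Tuesday.
4381 mod 7 = 6, so 4381 days before a Tuesday is Tuesday − 6 = Wednesday.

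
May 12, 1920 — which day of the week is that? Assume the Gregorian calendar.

Wednesday

Doomsday rule: the anchor day for the 1900s is Wednesday. For year 20: 20÷12 = 1 r 8, and 8÷4 = 2, so 1+8+2 = 11.
Wednesday + 11 ≡ Sunday — that's 1920's doomsday.
In May the doomsday date is May 9.
May 12 is 3 days after May 9; 3 mod 7 = 3, so Sunday + 3 = Wednesday.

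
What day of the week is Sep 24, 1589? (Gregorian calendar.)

Sunday

Doomsday rule: the anchor day for the 1500s is Wednesday. For year 89: 89÷12 = 7 r 5, and 5÷4 = 1, so 7+5+1 = 13.
Wednesday + 13 ≡ Tuesday — that's 1589's doomsday.
In September the doomsday date is Sep 5.
Sep 24 is 19 days after Sep 5; 19 mod 7 = 5, so Tuesday + 5 = Sunday.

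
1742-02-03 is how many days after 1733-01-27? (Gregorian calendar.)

Jan 27, 1733 → Jan 27, 1734: 365 days.
Jan 27, 1734 → Jan 27, 1735: 365 days.
Jan 27, 1735 → Jan 27, 1736: 365 days.
Jan 27, 1736 → Jan 27, 1737: 366 days (Feb 29, 1736 is in that span).
Jan 27, 1737 → Jan 27, 1738: 365 days.
Jan 27, 1738 → Jan 27, 1739: 365 days.
Jan 27, 1739 → Jan 27, 1740: 365 days.
Jan 27, 1740 → Jan 27, 1741: 366 days (Feb 29, 1740 is in that span).
Jan 27, 1741 → Feb 27, 1741: 31 days (January has 31).
Feb 27, 1741 → Mar 27, 1741: 28 days (February has 28).
Mar 27, 1741 → Apr 27, 1741: 31 days (March has 31).
Apr 27, 1741 → May 27, 1741: 30 days (April has 30).
May 27, 1741 → Jun 27, 1741: 31 days (May has 31).
Jun 27, 1741 → Jul 27, 1741: 30 days (June has 30).
Jul 27, 1741 → Aug 27, 1741: 31 days (July has 31).
Aug 27, 1741 → Sep 27, 1741: 31 days (August has 31).
Sep 27, 1741 → Oct 27, 1741: 30 days (September has 30).
Oct 27, 1741 → Nov 27, 1741: 31 days (October has 31).
Nov 27, 1741 → Dec 27, 1741: 30 days (November has 30).
Dec 27, 1741 → Jan 27, 1742: 31 days (December has 31).
Jan 27, 1742 → Feb 3, 1742: 7 days.
Total: 3294 days.

3294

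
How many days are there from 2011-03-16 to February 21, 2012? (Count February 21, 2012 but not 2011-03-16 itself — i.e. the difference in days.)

342

Mar 16, 2011 → Apr 16, 2011: 31 days (March has 31).
Apr 16, 2011 → May 16, 2011: 30 days (April has 30).
May 16, 2011 → Jun 16, 2011: 31 days (May has 31).
Jun 16, 2011 → Jul 16, 2011: 30 days (June has 30).
Jul 16, 2011 → Aug 16, 2011: 31 days (July has 31).
Aug 16, 2011 → Sep 16, 2011: 31 days (August has 31).
Sep 16, 2011 → Oct 16, 2011: 30 days (September has 30).
Oct 16, 2011 → Nov 16, 2011: 31 days (October has 31).
Nov 16, 2011 → Dec 16, 2011: 30 days (November has 30).
Dec 16, 2011 → Jan 16, 2012: 31 days (December has 31).
Jan 16, 2012 → Feb 16, 2012: 31 days (January has 31).
Feb 16, 2012 → Feb 21, 2012: 5 days.
Total: 342 days.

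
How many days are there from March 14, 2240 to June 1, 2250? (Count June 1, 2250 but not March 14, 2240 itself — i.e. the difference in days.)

Mar 14, 2240 → Mar 14, 2241: 365 days.
Mar 14, 2241 → Mar 14, 2242: 365 days.
Mar 14, 2242 → Mar 14, 2243: 365 days.
Mar 14, 2243 → Mar 14, 2244: 366 days (Feb 29, 2244 is in that span).
Mar 14, 2244 → Mar 14, 2245: 365 days.
Mar 14, 2245 → Mar 14, 2246: 365 days.
Mar 14, 2246 → Mar 14, 2247: 365 days.
Mar 14, 2247 → Mar 14, 2248: 366 days (Feb 29, 2248 is in that span).
Mar 14, 2248 → Mar 14, 2249: 365 days.
Mar 14, 2249 → Mar 14, 2250: 365 days.
Mar 14, 2250 → Apr 14, 2250: 31 days (March has 31).
Apr 14, 2250 → May 14, 2250: 30 days (April has 30).
May 14, 2250 → Jun 1, 2250: 18 days.
Total: 3731 days.

3731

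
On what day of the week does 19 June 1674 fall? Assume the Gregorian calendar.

Tuesday

Doomsday rule: the anchor day for the 1600s is Tuesday. For year 74: 74÷12 = 6 r 2, and 2÷4 = 0, so 6+2+0 = 8.
Tuesday + 8 ≡ Wednesday — that's 1674's doomsday.
In June the doomsday date is Jun 6.
Jun 19 is 13 days after Jun 6; 13 mod 7 = 6, so Wednesday + 6 = Tuesday.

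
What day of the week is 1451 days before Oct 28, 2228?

First find the weekday of Oct 28, 2228. Doomsday rule: the anchor day for the 2200s is Friday. For year 28: 28÷12 = 2 r 4, and 4÷4 = 1, so 2+4+1 = 7.
Friday + 7 ≡ Friday — that's 2228's doomsday.
In October the doomsday date is Oct 10.
Oct 28 is 18 days after Oct 10; 18 mod 7 = 4, so Friday + 4 = Tuesday.
1451 mod 7 = 2, so 1451 days before a Tuesday is Tuesday − 2 = Sunday.

Sunday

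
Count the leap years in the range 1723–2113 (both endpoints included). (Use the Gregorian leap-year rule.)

Multiples of 4 in [1723,2113]: 98.
Of those, multiples of 100: 4 (not leap unless ÷400).
Multiples of 400: 1.
Leap years = 98 − 4 + 1 = 95.

95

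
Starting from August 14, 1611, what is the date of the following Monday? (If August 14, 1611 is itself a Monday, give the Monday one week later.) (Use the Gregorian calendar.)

August 15, 1611

Aug 14, 1611 is a Sunday.
From Sunday to the next Monday is 1 day.
Aug 14, 1611 + 1 = Aug 15, 1611.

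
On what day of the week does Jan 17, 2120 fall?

Doomsday rule: the anchor day for the 2100s is Sunday. For year 20: 20÷12 = 1 r 8, and 8÷4 = 2, so 1+8+2 = 11.
Sunday + 11 ≡ Thursday — that's 2120's doomsday.
In January the doomsday date is Jan 4 (2120 is a leap year (divisible by 4)).
Jan 17 is 13 days after Jan 4; 13 mod 7 = 6, so Thursday + 6 = Wednesday.

Wednesday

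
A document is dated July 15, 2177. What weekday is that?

Doomsday rule: the anchor day for the 2100s is Sunday. For year 77: 77÷12 = 6 r 5, and 5÷4 = 1, so 6+5+1 = 12.
Sunday + 12 ≡ Friday — that's 2177's doomsday.
In July the doomsday date is Jul 11.
Jul 15 is 4 days after Jul 11; 4 mod 7 = 4, so Friday + 4 = Tuesday.

Tuesday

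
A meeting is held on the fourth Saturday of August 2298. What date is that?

August 27, 2298

August 1, 2298 is a Monday.
The first Saturday is therefore August 6 (5 days later).
The fourth Saturday is 6 + 3×7 = August 27.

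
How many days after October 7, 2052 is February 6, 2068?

5600

Oct 7, 2052 → Oct 7, 2053: 365 days.
Oct 7, 2053 → Oct 7, 2054: 365 days.
Oct 7, 2054 → Oct 7, 2055: 365 days.
Oct 7, 2055 → Oct 7, 2056: 366 days (Feb 29, 2056 is in that span).
Oct 7, 2056 → Oct 7, 2057: 365 days.
Oct 7, 2057 → Oct 7, 2058: 365 days.
Oct 7, 2058 → Oct 7, 2059: 365 days.
Oct 7, 2059 → Oct 7, 2060: 366 days (Feb 29, 2060 is in that span).
Oct 7, 2060 → Oct 7, 2061: 365 days.
Oct 7, 2061 → Oct 7, 2062: 365 days.
Oct 7, 2062 → Oct 7, 2063: 365 days.
Oct 7, 2063 → Oct 7, 2064: 366 days (Feb 29, 2064 is in that span).
Oct 7, 2064 → Oct 7, 2065: 365 days.
Oct 7, 2065 → Oct 7, 2066: 365 days.
Oct 7, 2066 → Oct 7, 2067: 365 days.
Oct 7, 2067 → Nov 7, 2067: 31 days (October has 31).
Nov 7, 2067 → Dec 7, 2067: 30 days (November has 30).
Dec 7, 2067 → Jan 7, 2068: 31 days (December has 31).
Jan 7, 2068 → Feb 6, 2068: 30 days.
Total: 5600 days.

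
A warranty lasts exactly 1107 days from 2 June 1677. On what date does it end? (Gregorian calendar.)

+365 (one year) → Jun 2, 1678 (742 left).
+365 (one year) → Jun 2, 1679 (377 left).
Jun has 30 days: +29 → Jul 1, 1679 (348 left).
Jul has 31 days: +31 → Aug 1, 1679 (317 left).
Aug has 31 days: +31 → Sep 1, 1679 (286 left).
Sep has 30 days: +30 → Oct 1, 1679 (256 left).
Oct has 31 days: +31 → Nov 1, 1679 (225 left).
Nov has 30 days: +30 → Dec 1, 1679 (195 left).
Dec has 31 days: +31 → Jan 1, 1680 (164 left).
Jan has 31 days: +31 → Feb 1, 1680 (133 left).
Feb has 29 days: +29 → Mar 1, 1680 (104 left).
Mar has 31 days: +31 → Apr 1, 1680 (73 left).
Apr has 30 days: +30 → May 1, 1680 (43 left).
May has 31 days: +31 → Jun 1, 1680 (12 left).
+12 → Jun 13, 1680.

June 13, 1680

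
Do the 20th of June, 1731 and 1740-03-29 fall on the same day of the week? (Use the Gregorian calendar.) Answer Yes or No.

From Jun 20, 1731 to Mar 29, 1740 is 3205 days.
3205 mod 7 = 6, so they are different weekdays.
(Jun 20, 1731 is a Wednesday; Mar 29, 1740 is a Tuesday.)

No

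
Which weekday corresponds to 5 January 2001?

Friday

Doomsday rule: the anchor day for the 2000s is Tuesday. For year 01: 1÷12 = 0 r 1, and 1÷4 = 0, so 0+1+0 = 1.
Tuesday + 1 ≡ Wednesday — that's 2001's doomsday.
In January the doomsday date is Jan 3 (2001 is not a leap year).
Jan 5 is 2 days after Jan 3; 2 mod 7 = 2, so Wednesday + 2 = Friday.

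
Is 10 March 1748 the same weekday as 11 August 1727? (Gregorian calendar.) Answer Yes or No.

From Aug 11, 1727 to Mar 10, 1748 is 7517 days.
7517 mod 7 = 6, so they are different weekdays.
(Aug 11, 1727 is a Monday; Mar 10, 1748 is a Sunday.)

No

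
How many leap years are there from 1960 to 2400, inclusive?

108

Multiples of 4 in [1960,2400]: 111.
Of those, multiples of 100: 5 (not leap unless ÷400).
Multiples of 400: 2.
Leap years = 111 − 5 + 2 = 108.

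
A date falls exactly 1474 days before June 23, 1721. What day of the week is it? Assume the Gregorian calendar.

Jun 23, 1721 is a Monday.
1474 mod 7 = 4, so 1474 days before a Monday is Monday − 4 = Thursday.

Thursday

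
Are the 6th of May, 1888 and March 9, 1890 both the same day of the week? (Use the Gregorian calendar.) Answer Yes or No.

Yes

From May 6, 1888 to Mar 9, 1890 is 672 days.
672 mod 7 = 0, so they are the same weekday.
(May 6, 1888 is a Sunday; Mar 9, 1890 is a Sunday.)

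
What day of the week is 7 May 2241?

Doomsday rule: the anchor day for the 2200s is Friday. For year 41: 41÷12 = 3 r 5, and 5÷4 = 1, so 3+5+1 = 9.
Friday + 9 ≡ Sunday — that's 2241's doomsday.
In May the doomsday date is May 9.
May 7 is 2 days before May 9; 2 mod 7 = 2, so Sunday − 2 = Friday.

Friday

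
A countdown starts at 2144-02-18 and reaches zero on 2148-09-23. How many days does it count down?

Feb 18, 2144 → Feb 18, 2145: 366 days (Feb 29, 2144 is in that span).
Feb 18, 2145 → Feb 18, 2146: 365 days.
Feb 18, 2146 → Feb 18, 2147: 365 days.
Feb 18, 2147 → Feb 18, 2148: 365 days.
Feb 18, 2148 → Mar 18, 2148: 29 days (February has 29).
Mar 18, 2148 → Apr 18, 2148: 31 days (March has 31).
Apr 18, 2148 → May 18, 2148: 30 days (April has 30).
May 18, 2148 → Jun 18, 2148: 31 days (May has 31).
Jun 18, 2148 → Jul 18, 2148: 30 days (June has 30).
Jul 18, 2148 → Aug 18, 2148: 31 days (July has 31).
Aug 18, 2148 → Sep 18, 2148: 31 days (August has 31).
Sep 18, 2148 → Sep 23, 2148: 5 days.
Total: 1679 days.

1679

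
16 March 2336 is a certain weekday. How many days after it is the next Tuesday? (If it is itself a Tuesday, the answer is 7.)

1

Mar 16, 2336 is a Monday.
From Monday to the next Tuesday is 1 day.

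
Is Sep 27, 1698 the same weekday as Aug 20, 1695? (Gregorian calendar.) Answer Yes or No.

Yes

From Aug 20, 1695 to Sep 27, 1698 is 1134 days.
1134 mod 7 = 0, so they are the same weekday.
(Aug 20, 1695 is a Saturday; Sep 27, 1698 is a Saturday.)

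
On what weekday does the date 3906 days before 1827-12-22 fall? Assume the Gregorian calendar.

First find the weekday of Dec 22, 1827. Doomsday rule: the anchor day for the 1800s is Friday. For year 27: 27÷12 = 2 r 3, and 3÷4 = 0, so 2+3+0 = 5.
Friday + 5 ≡ Wednesday — that's 1827's doomsday.
In December the doomsday date is Dec 12.
Dec 22 is 10 days after Dec 12; 10 mod 7 = 3, so Wednesday + 3 = Saturday.
3906 mod 7 = 0, so 3906 days before a Saturday is Saturday − 0 = Saturday.

Saturday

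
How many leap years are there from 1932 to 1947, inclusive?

4

Multiples of 4 in [1932,1947]: 4.
Of those, multiples of 100: 0 (not leap unless ÷400).
Multiples of 400: 0.
Leap years = 4 − 0 + 0 = 4.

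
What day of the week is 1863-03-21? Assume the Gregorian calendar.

Doomsday rule: the anchor day for the 1800s is Friday. For year 63: 63÷12 = 5 r 3, and 3÷4 = 0, so 5+3+0 = 8.
Friday + 8 ≡ Saturday — that's 1863's doomsday.
In March the doomsday date is Mar 14.
Mar 21 is 7 days after Mar 14; 7 mod 7 = 0, so Saturday + 0 = Saturday.

Saturday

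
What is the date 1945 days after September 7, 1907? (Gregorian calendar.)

+366 (one year; includes Feb 29, 1908) → Sep 7, 1908 (1579 left).
+365 (one year) → Sep 7, 1909 (1214 left).
+365 (one year) → Sep 7, 1910 (849 left).
+365 (one year) → Sep 7, 1911 (484 left).
+366 (one year; includes Feb 29, 1912) → Sep 7, 1912 (118 left).
Sep has 30 days: +24 → Oct 1, 1912 (94 left).
Oct has 31 days: +31 → Nov 1, 1912 (63 left).
Nov has 30 days: +30 → Dec 1, 1912 (33 left).
Dec has 31 days: +31 → Jan 1, 1913 (2 left).
+2 → Jan 3, 1913.

January 3, 1913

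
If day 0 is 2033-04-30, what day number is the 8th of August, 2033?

100

Apr 30, 2033 → May 30, 2033: 30 days (April has 30).
May 30, 2033 → Jun 30, 2033: 31 days (May has 31).
Jun 30, 2033 → Jul 30, 2033: 30 days (June has 30).
Jul 30, 2033 → Aug 8, 2033: 9 days.
Total: 100 days.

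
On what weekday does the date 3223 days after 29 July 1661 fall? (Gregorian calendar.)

Monday

First find the weekday of Jul 29, 1661. Doomsday rule: the anchor day for the 1600s is Tuesday. For year 61: 61÷12 = 5 r 1, and 1÷4 = 0, so 5+1+0 = 6.
Tuesday + 6 ≡ Monday — that's 1661's doomsday.
In July the doomsday date is Jul 11.
Jul 29 is 18 days after Jul 11; 18 mod 7 = 4, so Monday + 4 = Friday.
3223 mod 7 = 3, so 3223 days after a Friday is Friday + 3 = Monday.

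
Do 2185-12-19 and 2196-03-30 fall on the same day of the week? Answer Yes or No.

No

From Dec 19, 2185 to Mar 30, 2196 is 3754 days.
3754 mod 7 = 2, so they are different weekdays.
(Dec 19, 2185 is a Monday; Mar 30, 2196 is a Wednesday.)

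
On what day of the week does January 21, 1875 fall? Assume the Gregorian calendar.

Thursday

Doomsday rule: the anchor day for the 1800s is Friday. For year 75: 75÷12 = 6 r 3, and 3÷4 = 0, so 6+3+0 = 9.
Friday + 9 ≡ Sunday — that's 1875's doomsday.
In January the doomsday date is Jan 3 (1875 is not a leap year).
Jan 21 is 18 days after Jan 3; 18 mod 7 = 4, so Sunday + 4 = Thursday.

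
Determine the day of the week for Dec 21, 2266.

Doomsday rule: the anchor day for the 2200s is Friday. For year 66: 66÷12 = 5 r 6, and 6÷4 = 1, so 5+6+1 = 12.
Friday + 12 ≡ Wednesday — that's 2266's doomsday.
In December the doomsday date is Dec 12.
Dec 21 is 9 days after Dec 12; 9 mod 7 = 2, so Wednesday + 2 = Friday.

Friday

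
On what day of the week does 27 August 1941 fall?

Wednesday

Doomsday rule: the anchor day for the 1900s is Wednesday. For year 41: 41÷12 = 3 r 5, and 5÷4 = 1, so 3+5+1 = 9.
Wednesday + 9 ≡ Friday — that's 1941's doomsday.
In August the doomsday date is Aug 8.
Aug 27 is 19 days after Aug 8; 19 mod 7 = 5, so Friday + 5 = Wednesday.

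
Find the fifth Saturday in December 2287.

December 31, 2287

December 1, 2287 is a Thursday.
The first Saturday is therefore December 3 (2 days later).
The fifth Saturday is 3 + 4×7 = December 31.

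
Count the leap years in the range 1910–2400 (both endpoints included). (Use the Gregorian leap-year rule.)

120

Multiples of 4 in [1910,2400]: 123.
Of those, multiples of 100: 5 (not leap unless ÷400).
Multiples of 400: 2.
Leap years = 123 − 5 + 2 = 120.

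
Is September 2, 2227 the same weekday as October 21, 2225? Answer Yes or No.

No

From Oct 21, 2225 to Sep 2, 2227 is 681 days.
681 mod 7 = 2, so they are different weekdays.
(Oct 21, 2225 is a Friday; Sep 2, 2227 is a Sunday.)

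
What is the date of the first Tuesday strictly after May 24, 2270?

May 24, 2270 is a Tuesday.
From Tuesday to the next Tuesday is 7 days.
May 24, 2270 + 7 = May 31, 2270.

May 31, 2270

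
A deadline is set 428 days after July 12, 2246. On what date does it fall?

+365 (one year) → Jul 12, 2247 (63 left).
Jul has 31 days: +20 → Aug 1, 2247 (43 left).
Aug has 31 days: +31 → Sep 1, 2247 (12 left).
+12 → Sep 13, 2247.

September 13, 2247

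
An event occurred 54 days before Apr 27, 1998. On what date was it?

−27 → Mar 31, 1998 (end of Mar, 31 days; 27 left).
−27 → Mar 4, 1998.

March 4, 1998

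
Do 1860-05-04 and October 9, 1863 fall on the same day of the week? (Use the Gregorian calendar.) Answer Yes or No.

Yes

From May 4, 1860 to Oct 9, 1863 is 1253 days.
1253 mod 7 = 0, so they are the same weekday.
(May 4, 1860 is a Friday; Oct 9, 1863 is a Friday.)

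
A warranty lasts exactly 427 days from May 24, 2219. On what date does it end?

+366 (one year; includes Feb 29, 2220) → May 24, 2220 (61 left).
May has 31 days: +8 → Jun 1, 2220 (53 left).
Jun has 30 days: +30 → Jul 1, 2220 (23 left).
+23 → Jul 24, 2220.

July 24, 2220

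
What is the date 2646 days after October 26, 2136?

January 24, 2144

+365 (one year) → Oct 26, 2137 (2281 left).
+365 (one year) → Oct 26, 2138 (1916 left).
+365 (one year) → Oct 26, 2139 (1551 left).
+366 (one year; includes Feb 29, 2140) → Oct 26, 2140 (1185 left).
+365 (one year) → Oct 26, 2141 (820 left).
+365 (one year) → Oct 26, 2142 (455 left).
+365 (one year) → Oct 26, 2143 (90 left).
Oct has 31 days: +6 → Nov 1, 2143 (84 left).
Nov has 30 days: +30 → Dec 1, 2143 (54 left).
Dec has 31 days: +31 → Jan 1, 2144 (23 left).
+23 → Jan 24, 2144.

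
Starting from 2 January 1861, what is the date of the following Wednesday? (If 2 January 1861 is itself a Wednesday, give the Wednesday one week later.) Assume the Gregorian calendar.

Jan 2, 1861 is a Wednesday.
From Wednesday to the next Wednesday is 7 days.
Jan 2, 1861 + 7 = Jan 9, 1861.

January 9, 1861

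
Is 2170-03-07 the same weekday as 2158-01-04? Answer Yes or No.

From Jan 4, 2158 to Mar 7, 2170 is 4445 days.
4445 mod 7 = 0, so they are the same weekday.
(Jan 4, 2158 is a Wednesday; Mar 7, 2170 is a Wednesday.)

Yes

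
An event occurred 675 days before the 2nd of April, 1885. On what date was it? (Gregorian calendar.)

May 28, 1883

−365 (one year) → Apr 2, 1884 (310 left).
−2 → Mar 31, 1884 (end of Mar, 31 days; 308 left).
−31 → Feb 29, 1884 (end of Feb, 29 days; 277 left).
−29 → Jan 31, 1884 (end of Jan, 31 days; 248 left).
−31 → Dec 31, 1883 (end of Dec, 31 days; 217 left).
−31 → Nov 30, 1883 (end of Nov, 30 days; 186 left).
−30 → Oct 31, 1883 (end of Oct, 31 days; 156 left).
−31 → Sep 30, 1883 (end of Sep, 30 days; 125 left).
−30 → Aug 31, 1883 (end of Aug, 31 days; 95 left).
−31 → Jul 31, 1883 (end of Jul, 31 days; 64 left).
−31 → Jun 30, 1883 (end of Jun, 30 days; 33 left).
−30 → May 31, 1883 (end of May, 31 days; 3 left).
−3 → May 28, 1883.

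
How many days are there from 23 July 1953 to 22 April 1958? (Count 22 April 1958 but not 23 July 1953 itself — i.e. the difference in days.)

Jul 23, 1953 → Jul 23, 1954: 365 days.
Jul 23, 1954 → Jul 23, 1955: 365 days.
Jul 23, 1955 → Jul 23, 1956: 366 days (Feb 29, 1956 is in that span).
Jul 23, 1956 → Jul 23, 1957: 365 days.
Jul 23, 1957 → Aug 23, 1957: 31 days (July has 31).
Aug 23, 1957 → Sep 23, 1957: 31 days (August has 31).
Sep 23, 1957 → Oct 23, 1957: 30 days (September has 30).
Oct 23, 1957 → Nov 23, 1957: 31 days (October has 31).
Nov 23, 1957 → Dec 23, 1957: 30 days (November has 30).
Dec 23, 1957 → Jan 23, 1958: 31 days (December has 31).
Jan 23, 1958 → Feb 23, 1958: 31 days (January has 31).
Feb 23, 1958 → Mar 23, 1958: 28 days (February has 28).
Mar 23, 1958 → Apr 22, 1958: 30 days.
Total: 1734 days.

1734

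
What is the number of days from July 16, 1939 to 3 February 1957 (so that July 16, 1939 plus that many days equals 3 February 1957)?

6412

Jul 16, 1939 → Jul 16, 1940: 366 days (Feb 29, 1940 is in that span).
Jul 16, 1940 → Jul 16, 1941: 365 days.
Jul 16, 1941 → Jul 16, 1942: 365 days.
Jul 16, 1942 → Jul 16, 1943: 365 days.
Jul 16, 1943 → Jul 16, 1944: 366 days (Feb 29, 1944 is in that span).
Jul 16, 1944 → Jul 16, 1945: 365 days.
Jul 16, 1945 → Jul 16, 1946: 365 days.
Jul 16, 1946 → Jul 16, 1947: 365 days.
Jul 16, 1947 → Jul 16, 1948: 366 days (Feb 29, 1948 is in that span).
Jul 16, 1948 → Jul 16, 1949: 365 days.
Jul 16, 1949 → Jul 16, 1950: 365 days.
Jul 16, 1950 → Jul 16, 1951: 365 days.
Jul 16, 1951 → Jul 16, 1952: 366 days (Feb 29, 1952 is in that span).
Jul 16, 1952 → Jul 16, 1953: 365 days.
Jul 16, 1953 → Jul 16, 1954: 365 days.
Jul 16, 1954 → Jul 16, 1955: 365 days.
Jul 16, 1955 → Jul 16, 1956: 366 days (Feb 29, 1956 is in that span).
Jul 16, 1956 → Aug 16, 1956: 31 days (July has 31).
Aug 16, 1956 → Sep 16, 1956: 31 days (August has 31).
Sep 16, 1956 → Oct 16, 1956: 30 days (September has 30).
Oct 16, 1956 → Nov 16, 1956: 31 days (October has 31).
Nov 16, 1956 → Dec 16, 1956: 30 days (November has 30).
Dec 16, 1956 → Jan 16, 1957: 31 days (December has 31).
Jan 16, 1957 → Feb 3, 1957: 18 days.
Total: 6412 days.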